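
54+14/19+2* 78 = 4004/19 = 210.74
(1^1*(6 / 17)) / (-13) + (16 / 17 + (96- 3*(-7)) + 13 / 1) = 28932 / 221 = 130.91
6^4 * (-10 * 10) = -129600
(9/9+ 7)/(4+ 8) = 2/3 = 0.67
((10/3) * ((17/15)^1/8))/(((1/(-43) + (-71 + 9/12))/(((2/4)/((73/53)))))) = -2279/934254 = -0.00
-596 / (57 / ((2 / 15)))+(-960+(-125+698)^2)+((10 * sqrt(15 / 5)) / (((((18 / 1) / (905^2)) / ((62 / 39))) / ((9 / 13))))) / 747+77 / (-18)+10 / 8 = 253897750 * sqrt(3) / 378729+373195619 / 1140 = 328525.74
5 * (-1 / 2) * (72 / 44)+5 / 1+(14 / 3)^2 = 2246 / 99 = 22.69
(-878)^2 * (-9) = -6937956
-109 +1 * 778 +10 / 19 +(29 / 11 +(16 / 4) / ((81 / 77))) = 11443414 / 16929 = 675.97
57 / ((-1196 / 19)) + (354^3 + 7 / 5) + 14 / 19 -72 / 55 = 11088868953457 / 249964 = 44361863.92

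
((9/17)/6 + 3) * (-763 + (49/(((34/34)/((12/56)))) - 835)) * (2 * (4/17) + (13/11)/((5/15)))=-250364625/12716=-19688.95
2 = 2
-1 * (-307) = 307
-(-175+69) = 106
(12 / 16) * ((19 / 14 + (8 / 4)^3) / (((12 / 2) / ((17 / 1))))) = 2227 / 112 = 19.88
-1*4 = -4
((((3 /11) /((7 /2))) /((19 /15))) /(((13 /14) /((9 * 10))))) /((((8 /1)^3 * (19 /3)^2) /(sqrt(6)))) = 18225 * sqrt(6) /62773568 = 0.00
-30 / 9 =-10 / 3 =-3.33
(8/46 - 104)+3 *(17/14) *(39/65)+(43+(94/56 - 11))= -218837/3220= -67.96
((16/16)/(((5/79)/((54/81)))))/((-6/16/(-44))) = 55616/45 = 1235.91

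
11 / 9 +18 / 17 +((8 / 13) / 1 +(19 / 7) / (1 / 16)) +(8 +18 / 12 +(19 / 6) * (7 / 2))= 3726259 / 55692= 66.91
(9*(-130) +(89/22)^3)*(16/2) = -11753191/1331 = -8830.35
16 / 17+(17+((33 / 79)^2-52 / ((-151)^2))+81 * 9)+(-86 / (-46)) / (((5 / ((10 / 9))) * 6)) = 1122471611499398 / 1502272089837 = 747.18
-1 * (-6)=6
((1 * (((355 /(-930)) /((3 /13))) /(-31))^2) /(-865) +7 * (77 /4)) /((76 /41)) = 72.69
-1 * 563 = -563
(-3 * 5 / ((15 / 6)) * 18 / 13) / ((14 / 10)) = -540 / 91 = -5.93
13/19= 0.68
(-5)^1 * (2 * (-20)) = 200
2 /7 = 0.29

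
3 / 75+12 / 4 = 76 / 25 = 3.04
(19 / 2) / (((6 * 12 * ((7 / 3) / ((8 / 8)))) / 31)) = 589 / 336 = 1.75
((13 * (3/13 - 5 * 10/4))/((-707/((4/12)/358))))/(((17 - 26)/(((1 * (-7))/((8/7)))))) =2233/15620256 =0.00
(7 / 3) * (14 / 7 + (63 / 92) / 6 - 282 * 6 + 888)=-1032829 / 552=-1871.07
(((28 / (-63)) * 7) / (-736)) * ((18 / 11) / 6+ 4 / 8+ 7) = 133 / 4048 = 0.03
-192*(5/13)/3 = -24.62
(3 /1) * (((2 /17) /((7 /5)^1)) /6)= 5 /119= 0.04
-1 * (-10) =10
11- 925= -914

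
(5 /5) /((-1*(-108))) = 1 /108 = 0.01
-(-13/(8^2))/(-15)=-13/960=-0.01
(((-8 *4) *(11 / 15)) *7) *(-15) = 2464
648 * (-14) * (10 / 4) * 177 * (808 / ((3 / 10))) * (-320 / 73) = 3459843072000 / 73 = 47395110575.34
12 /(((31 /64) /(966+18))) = 755712 /31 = 24377.81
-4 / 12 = -1 / 3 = -0.33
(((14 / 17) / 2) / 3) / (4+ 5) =7 / 459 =0.02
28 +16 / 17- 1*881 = -14485 / 17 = -852.06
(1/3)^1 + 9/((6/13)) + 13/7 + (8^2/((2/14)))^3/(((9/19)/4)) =95669979821/126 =759285554.13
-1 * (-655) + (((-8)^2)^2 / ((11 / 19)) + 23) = 85282 / 11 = 7752.91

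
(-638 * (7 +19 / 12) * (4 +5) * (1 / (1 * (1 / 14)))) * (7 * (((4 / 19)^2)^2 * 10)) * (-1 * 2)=24729492480 / 130321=189758.31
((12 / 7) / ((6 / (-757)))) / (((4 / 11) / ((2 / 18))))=-8327 / 126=-66.09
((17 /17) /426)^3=1 /77308776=0.00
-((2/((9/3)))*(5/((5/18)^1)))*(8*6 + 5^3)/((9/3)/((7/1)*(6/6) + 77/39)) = -242200/39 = -6210.26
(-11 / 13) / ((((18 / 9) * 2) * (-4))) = 11 / 208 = 0.05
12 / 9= 4 / 3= 1.33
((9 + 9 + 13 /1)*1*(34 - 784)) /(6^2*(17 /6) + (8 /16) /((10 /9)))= -155000 /683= -226.94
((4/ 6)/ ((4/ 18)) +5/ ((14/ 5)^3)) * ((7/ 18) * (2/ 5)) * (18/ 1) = 8857/ 980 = 9.04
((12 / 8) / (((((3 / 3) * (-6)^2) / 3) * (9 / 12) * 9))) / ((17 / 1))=1 / 918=0.00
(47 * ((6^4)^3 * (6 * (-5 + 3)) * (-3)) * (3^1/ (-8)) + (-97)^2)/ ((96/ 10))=-6905841913915/ 48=-143871706539.90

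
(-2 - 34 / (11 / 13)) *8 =-3712 / 11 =-337.45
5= 5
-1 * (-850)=850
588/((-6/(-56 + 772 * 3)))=-221480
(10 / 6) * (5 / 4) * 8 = 50 / 3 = 16.67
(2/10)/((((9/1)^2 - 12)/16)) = 16/345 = 0.05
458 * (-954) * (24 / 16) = -655398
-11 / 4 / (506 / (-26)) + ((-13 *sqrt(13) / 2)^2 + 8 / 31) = 391900 / 713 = 549.65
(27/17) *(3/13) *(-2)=-162/221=-0.73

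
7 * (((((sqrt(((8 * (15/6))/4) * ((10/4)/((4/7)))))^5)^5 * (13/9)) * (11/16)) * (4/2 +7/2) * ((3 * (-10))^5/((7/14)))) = -3832367398772106505930423736572265625 * sqrt(14)/137438953472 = -104332908714767017033336000.00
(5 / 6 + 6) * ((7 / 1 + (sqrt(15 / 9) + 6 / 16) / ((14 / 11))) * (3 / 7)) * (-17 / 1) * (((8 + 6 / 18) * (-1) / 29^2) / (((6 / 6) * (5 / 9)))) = 38335 * sqrt(15) / 164836 + 8541735 / 1318688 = 7.38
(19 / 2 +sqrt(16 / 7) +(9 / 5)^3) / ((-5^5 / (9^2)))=-310473 / 781250- 324 * sqrt(7) / 21875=-0.44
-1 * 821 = -821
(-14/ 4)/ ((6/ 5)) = -35/ 12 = -2.92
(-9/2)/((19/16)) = -72/19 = -3.79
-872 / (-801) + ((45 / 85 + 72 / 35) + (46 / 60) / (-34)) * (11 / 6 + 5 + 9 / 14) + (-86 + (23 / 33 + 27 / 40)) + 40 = -7154722517 / 293582520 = -24.37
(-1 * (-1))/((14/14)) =1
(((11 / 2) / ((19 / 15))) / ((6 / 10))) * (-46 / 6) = -6325 / 114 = -55.48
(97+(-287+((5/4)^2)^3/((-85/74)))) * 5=-33653325/34816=-966.61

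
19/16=1.19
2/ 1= 2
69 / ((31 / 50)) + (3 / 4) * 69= 20217 / 124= 163.04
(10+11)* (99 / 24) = 693 / 8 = 86.62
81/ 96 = 0.84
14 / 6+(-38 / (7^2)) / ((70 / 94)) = 6647 / 5145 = 1.29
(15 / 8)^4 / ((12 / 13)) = 219375 / 16384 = 13.39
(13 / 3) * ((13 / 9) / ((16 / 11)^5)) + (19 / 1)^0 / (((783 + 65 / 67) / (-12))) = 703435083893 / 743546290176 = 0.95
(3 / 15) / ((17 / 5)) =1 / 17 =0.06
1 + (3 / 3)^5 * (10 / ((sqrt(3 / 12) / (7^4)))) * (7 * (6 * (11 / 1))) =22185241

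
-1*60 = -60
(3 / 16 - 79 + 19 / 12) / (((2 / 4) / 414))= -255783 / 4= -63945.75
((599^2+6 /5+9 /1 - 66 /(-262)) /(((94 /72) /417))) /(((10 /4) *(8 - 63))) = -641480504184 /769625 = -833497.49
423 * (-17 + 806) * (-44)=-14684868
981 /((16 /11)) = 10791 /16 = 674.44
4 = 4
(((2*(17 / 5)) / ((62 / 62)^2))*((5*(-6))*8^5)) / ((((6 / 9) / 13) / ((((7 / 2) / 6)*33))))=-2509258752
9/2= 4.50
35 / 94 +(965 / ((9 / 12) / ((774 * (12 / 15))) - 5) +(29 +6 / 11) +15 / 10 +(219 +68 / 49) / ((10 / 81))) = 1697370124391 / 1045492910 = 1623.51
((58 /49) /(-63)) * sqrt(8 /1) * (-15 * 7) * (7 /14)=290 * sqrt(2) /147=2.79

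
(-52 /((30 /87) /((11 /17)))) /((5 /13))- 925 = -500947 /425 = -1178.70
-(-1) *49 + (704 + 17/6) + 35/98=15880/21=756.19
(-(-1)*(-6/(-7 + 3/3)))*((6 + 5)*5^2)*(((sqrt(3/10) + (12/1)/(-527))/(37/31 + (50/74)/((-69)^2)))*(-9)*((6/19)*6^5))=-2672742.77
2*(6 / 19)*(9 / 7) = 108 / 133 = 0.81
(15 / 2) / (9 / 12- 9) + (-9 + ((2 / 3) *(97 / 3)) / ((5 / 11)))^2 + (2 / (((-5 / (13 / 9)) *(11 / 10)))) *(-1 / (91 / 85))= 230121707 / 155925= 1475.85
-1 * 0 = 0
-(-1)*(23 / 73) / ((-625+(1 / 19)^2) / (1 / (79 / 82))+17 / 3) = -1021269 / 1933392371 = -0.00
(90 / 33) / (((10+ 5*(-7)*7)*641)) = -6 / 331397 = -0.00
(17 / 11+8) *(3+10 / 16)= 3045 / 88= 34.60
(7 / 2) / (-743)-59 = -87681 / 1486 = -59.00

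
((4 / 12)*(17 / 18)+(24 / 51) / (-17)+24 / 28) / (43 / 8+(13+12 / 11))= 5500132 / 93565773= 0.06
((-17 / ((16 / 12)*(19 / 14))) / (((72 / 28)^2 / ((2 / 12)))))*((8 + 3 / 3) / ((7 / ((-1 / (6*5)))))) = 833 / 82080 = 0.01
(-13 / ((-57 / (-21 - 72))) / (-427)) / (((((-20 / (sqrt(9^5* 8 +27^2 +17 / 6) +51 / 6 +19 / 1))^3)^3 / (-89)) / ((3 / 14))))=416062466715127239861377542292417 / 17864903884800000000 +39423005348722770826571546856947* sqrt(17032458) / 2411762024448000000000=90750557158728.71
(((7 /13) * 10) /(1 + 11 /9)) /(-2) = -63 /52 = -1.21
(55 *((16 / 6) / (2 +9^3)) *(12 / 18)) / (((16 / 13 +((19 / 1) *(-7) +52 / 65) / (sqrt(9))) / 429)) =-8179600 / 6106043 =-1.34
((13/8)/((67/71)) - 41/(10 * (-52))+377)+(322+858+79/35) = 190355413/121940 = 1561.06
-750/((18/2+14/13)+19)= -1625/63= -25.79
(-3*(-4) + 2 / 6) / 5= 37 / 15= 2.47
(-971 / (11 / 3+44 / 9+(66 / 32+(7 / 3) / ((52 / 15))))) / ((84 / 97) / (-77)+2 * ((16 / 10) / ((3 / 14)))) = -7273120140 / 1262026859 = -5.76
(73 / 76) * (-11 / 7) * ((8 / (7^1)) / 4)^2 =-803 / 6517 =-0.12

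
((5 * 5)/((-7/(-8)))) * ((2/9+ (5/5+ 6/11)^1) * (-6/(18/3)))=-5000/99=-50.51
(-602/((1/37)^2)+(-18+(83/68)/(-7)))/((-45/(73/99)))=9545926249/706860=13504.69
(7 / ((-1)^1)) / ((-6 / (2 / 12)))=7 / 36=0.19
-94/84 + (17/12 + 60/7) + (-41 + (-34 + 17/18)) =-16427/252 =-65.19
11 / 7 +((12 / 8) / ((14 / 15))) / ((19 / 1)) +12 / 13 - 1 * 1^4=10921 / 6916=1.58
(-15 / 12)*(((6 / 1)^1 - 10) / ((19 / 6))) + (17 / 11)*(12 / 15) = 2942 / 1045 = 2.82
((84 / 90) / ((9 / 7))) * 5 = 3.63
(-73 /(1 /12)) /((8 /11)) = -1204.50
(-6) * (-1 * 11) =66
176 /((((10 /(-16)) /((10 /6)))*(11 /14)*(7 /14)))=-3584 /3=-1194.67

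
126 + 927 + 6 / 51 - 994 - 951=-15162 / 17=-891.88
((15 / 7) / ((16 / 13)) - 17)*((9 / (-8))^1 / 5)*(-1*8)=-15381 / 560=-27.47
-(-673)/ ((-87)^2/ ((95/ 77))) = 63935/ 582813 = 0.11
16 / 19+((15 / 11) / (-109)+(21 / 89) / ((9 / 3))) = 1841478 / 2027509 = 0.91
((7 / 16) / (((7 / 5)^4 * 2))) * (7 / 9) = 625 / 14112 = 0.04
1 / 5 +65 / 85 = 82 / 85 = 0.96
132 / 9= 14.67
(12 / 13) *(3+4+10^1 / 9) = 7.49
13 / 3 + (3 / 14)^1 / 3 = 185 / 42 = 4.40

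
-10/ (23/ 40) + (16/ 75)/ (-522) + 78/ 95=-141749986/ 8554275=-16.57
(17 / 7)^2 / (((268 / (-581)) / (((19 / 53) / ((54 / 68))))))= -7747801 / 1342278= -5.77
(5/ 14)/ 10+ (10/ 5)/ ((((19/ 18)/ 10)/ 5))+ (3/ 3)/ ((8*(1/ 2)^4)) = 51483/ 532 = 96.77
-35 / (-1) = 35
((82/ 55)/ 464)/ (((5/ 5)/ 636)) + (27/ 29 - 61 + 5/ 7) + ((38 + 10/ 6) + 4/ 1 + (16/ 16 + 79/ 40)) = -2858983/ 267960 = -10.67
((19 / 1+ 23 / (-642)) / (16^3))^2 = 148230625 / 6914964455424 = 0.00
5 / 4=1.25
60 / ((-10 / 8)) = -48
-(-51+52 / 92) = 1160 / 23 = 50.43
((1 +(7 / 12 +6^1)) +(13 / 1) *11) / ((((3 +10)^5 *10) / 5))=139 / 685464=0.00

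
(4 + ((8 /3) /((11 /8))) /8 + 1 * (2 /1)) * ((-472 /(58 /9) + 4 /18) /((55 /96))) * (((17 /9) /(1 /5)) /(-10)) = 1067857856 /1421145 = 751.41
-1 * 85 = -85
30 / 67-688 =-46066 / 67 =-687.55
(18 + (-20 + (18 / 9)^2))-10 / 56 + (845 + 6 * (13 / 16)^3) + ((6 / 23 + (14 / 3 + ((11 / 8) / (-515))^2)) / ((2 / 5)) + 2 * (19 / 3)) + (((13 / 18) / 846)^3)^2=93185449996097986200456715670126563 / 106494588225123525801927417876480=875.03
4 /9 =0.44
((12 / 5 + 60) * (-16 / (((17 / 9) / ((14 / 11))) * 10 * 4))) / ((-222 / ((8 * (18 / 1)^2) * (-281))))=-9544324608 / 172975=-55177.48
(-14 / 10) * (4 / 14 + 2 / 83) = -0.43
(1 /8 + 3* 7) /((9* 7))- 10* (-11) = 55609 /504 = 110.34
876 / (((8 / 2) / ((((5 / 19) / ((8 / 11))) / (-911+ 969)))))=1.37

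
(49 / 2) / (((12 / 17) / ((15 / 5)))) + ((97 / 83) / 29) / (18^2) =162407705 / 1559736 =104.13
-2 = -2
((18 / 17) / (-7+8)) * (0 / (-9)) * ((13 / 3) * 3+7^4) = 0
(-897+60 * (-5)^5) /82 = -188397 /82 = -2297.52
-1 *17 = -17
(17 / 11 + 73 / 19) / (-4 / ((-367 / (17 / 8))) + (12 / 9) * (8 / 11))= 2479452 / 456931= 5.43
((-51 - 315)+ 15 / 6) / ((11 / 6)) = -2181 / 11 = -198.27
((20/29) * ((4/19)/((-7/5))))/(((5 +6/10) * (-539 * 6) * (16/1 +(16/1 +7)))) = 250/1702637937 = 0.00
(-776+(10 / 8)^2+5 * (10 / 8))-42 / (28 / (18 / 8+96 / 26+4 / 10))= -808809 / 1040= -777.70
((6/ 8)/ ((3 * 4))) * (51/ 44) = 51/ 704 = 0.07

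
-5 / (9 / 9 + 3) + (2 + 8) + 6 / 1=14.75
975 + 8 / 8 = 976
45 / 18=5 / 2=2.50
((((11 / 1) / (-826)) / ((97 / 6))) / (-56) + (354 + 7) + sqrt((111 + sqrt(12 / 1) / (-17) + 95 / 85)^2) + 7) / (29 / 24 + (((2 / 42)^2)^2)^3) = 2748791969965901638678977 / 6918006205966405110461- 117693240182186256*sqrt(3) / 1208807654371204807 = 397.17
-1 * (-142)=142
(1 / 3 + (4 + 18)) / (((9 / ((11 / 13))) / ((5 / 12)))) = 3685 / 4212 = 0.87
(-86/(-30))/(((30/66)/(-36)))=-227.04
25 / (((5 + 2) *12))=25 / 84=0.30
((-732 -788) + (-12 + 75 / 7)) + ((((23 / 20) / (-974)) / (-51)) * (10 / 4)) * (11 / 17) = -71941064165 / 47289648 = -1521.29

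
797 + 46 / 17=13595 / 17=799.71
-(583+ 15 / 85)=-9914 / 17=-583.18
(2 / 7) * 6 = 12 / 7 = 1.71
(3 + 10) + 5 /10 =27 /2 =13.50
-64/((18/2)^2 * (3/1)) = -64/243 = -0.26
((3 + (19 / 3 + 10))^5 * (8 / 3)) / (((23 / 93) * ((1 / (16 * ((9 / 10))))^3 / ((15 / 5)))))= 750074012762112 / 2875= 260895308786.82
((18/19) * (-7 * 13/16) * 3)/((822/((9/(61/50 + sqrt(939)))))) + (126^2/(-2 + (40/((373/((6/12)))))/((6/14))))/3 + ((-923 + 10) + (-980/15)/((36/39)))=-3806.35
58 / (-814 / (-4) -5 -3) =116 / 391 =0.30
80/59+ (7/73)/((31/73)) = 2893/1829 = 1.58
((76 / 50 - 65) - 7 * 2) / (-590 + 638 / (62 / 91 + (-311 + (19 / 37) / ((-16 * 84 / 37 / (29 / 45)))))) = 0.13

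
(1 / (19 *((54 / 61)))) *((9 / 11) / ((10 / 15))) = 61 / 836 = 0.07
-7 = -7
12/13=0.92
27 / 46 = 0.59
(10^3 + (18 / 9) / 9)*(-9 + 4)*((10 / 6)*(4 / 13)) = -900200 / 351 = -2564.67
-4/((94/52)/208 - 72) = 21632/389329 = 0.06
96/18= 5.33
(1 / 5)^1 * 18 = 18 / 5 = 3.60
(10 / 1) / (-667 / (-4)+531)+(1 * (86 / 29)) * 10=2401420 / 80939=29.67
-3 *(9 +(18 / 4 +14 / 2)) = -123 / 2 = -61.50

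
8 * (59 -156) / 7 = -776 / 7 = -110.86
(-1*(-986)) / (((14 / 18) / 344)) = 3052656 / 7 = 436093.71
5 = 5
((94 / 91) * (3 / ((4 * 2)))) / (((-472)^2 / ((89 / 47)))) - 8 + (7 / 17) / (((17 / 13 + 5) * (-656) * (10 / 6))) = -92696869915649 / 11587027029760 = -8.00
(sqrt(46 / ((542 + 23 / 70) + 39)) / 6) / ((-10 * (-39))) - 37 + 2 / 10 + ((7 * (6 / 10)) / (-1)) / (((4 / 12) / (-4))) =sqrt(32757865) / 47610810 + 68 / 5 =13.60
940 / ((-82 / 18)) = -8460 / 41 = -206.34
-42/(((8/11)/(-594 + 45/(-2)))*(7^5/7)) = 14.83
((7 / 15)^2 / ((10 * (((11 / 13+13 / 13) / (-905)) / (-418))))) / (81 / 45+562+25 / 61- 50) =1469921453 / 169380720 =8.68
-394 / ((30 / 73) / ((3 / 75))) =-14381 / 375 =-38.35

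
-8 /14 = -4 /7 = -0.57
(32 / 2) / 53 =16 / 53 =0.30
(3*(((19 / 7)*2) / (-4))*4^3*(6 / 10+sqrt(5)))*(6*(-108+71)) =1214784 / 35+404928*sqrt(5) / 7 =164057.62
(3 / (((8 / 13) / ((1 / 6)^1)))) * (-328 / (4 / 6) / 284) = -1599 / 1136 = -1.41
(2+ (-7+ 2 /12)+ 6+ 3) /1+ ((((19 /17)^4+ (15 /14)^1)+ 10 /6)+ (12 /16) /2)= 124040111 /14031528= 8.84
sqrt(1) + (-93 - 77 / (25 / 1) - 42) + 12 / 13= -44251 / 325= -136.16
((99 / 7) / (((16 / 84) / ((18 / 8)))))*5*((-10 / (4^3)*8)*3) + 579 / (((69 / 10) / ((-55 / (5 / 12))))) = -20915565 / 1472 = -14208.94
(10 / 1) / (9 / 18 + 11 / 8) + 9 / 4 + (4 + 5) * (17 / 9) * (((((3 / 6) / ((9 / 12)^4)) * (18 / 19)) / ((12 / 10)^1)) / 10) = 19913 / 2052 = 9.70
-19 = -19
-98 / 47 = -2.09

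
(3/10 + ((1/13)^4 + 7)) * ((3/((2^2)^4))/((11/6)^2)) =56294001/2211763840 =0.03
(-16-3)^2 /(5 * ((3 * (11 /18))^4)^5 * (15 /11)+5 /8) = 439957732287578112 /1528978022910038670395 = 0.00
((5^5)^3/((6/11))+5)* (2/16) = 335693359405/48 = 6993611654.27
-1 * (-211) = 211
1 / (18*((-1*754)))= -1 / 13572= -0.00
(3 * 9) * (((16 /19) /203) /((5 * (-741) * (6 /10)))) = -48 /952679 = -0.00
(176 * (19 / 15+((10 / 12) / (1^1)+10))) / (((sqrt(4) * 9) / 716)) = 3811984 / 45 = 84710.76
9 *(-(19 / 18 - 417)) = 7487 / 2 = 3743.50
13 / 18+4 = 85 / 18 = 4.72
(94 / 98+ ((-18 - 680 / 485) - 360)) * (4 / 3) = -7194956 / 14259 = -504.59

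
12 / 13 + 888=11556 / 13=888.92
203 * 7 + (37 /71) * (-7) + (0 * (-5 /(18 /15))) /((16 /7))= 100632 /71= 1417.35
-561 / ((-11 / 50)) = 2550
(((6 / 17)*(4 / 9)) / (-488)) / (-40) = 1 / 124440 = 0.00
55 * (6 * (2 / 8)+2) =385 / 2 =192.50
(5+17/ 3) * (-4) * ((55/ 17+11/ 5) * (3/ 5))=-59136/ 425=-139.14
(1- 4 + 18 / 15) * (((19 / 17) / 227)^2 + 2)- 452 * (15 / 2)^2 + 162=-1881336005622 / 74459405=-25266.60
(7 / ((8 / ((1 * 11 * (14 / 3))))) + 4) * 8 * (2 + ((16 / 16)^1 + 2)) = 5870 / 3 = 1956.67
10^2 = 100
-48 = -48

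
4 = 4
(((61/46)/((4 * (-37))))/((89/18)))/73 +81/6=298562589/22115788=13.50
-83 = -83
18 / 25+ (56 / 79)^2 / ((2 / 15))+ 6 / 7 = 5838516 / 1092175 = 5.35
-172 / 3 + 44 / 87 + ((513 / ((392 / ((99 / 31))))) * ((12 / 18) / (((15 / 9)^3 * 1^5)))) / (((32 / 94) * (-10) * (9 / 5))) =-40122214681 / 704816000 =-56.93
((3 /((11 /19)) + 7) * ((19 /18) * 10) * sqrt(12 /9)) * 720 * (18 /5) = 2444160 * sqrt(3) /11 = 384855.39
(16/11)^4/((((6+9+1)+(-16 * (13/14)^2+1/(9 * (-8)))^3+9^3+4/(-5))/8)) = -115113338999930880/6073912883160877733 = -0.02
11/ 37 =0.30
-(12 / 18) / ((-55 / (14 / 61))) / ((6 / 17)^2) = 2023 / 90585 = 0.02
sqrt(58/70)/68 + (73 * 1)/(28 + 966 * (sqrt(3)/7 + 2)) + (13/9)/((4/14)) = -5037 * sqrt(3)/1892234 + sqrt(1015)/2380 + 86740507/17030106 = 5.10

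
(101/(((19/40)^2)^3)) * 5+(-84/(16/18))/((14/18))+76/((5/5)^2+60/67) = 524421152318563/11949653774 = 43885.89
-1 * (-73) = 73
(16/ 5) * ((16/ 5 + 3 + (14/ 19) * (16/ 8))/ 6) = 1944/ 475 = 4.09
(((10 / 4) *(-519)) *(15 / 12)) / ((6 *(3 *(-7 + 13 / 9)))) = 16.22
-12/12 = -1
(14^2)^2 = 38416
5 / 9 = 0.56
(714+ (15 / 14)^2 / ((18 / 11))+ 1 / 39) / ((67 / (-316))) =-863213171 / 256074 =-3370.95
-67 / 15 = -4.47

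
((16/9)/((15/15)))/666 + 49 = 146861/2997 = 49.00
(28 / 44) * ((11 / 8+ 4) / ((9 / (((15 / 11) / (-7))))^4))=26875 / 35795839464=0.00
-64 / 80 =-4 / 5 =-0.80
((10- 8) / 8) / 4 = 1 / 16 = 0.06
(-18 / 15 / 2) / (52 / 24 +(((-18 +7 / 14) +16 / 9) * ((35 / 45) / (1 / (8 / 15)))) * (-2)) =-1458 / 36961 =-0.04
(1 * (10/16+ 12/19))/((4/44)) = 2101/152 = 13.82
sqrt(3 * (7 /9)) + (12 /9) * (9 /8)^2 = sqrt(21) /3 + 27 /16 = 3.22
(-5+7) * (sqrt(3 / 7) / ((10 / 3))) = 3 * sqrt(21) / 35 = 0.39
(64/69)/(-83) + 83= 475277/5727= 82.99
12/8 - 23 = -43/2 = -21.50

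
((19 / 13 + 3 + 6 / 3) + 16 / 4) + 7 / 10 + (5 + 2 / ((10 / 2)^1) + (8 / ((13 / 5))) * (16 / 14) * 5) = 34.14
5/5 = 1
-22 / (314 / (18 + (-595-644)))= 13431 / 157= 85.55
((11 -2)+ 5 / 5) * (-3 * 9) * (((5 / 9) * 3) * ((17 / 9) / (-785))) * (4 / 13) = 680 / 2041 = 0.33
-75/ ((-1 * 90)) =5/ 6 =0.83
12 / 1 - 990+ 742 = -236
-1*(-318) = 318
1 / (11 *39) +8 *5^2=85801 / 429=200.00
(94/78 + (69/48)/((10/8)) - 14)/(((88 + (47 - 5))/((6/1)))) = -9083/16900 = -0.54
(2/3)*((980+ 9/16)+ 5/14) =36621/56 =653.95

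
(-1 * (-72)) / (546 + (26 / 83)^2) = 248004 / 1881035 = 0.13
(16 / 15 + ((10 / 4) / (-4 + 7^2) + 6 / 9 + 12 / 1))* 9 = 1241 / 10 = 124.10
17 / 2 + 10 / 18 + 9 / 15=869 / 90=9.66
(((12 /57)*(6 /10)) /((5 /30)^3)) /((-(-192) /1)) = 27 /190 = 0.14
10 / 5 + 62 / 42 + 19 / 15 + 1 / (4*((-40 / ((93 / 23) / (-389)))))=9505423 / 2004128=4.74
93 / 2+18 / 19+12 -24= 1347 / 38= 35.45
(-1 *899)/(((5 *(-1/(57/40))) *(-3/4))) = -17081/50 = -341.62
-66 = -66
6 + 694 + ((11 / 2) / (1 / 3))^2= 972.25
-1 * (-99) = 99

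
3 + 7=10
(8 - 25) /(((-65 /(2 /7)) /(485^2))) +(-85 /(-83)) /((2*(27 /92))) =3584902540 /203931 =17579.00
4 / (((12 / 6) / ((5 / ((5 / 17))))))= 34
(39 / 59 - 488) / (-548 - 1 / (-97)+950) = -2789041 / 2300705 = -1.21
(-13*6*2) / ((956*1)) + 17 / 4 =3907 / 956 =4.09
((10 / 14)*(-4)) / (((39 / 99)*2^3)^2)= -5445 / 18928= -0.29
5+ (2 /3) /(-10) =74 /15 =4.93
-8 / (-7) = 8 / 7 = 1.14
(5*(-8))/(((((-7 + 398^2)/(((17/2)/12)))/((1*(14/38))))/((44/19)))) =-26180/171543951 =-0.00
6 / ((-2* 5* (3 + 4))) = -3 / 35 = -0.09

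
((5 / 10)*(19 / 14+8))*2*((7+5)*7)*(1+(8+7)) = 12576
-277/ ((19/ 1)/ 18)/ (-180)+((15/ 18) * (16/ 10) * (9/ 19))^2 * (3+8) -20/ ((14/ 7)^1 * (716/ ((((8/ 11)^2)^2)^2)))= 809575753993597/ 138516565313390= 5.84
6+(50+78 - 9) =125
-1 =-1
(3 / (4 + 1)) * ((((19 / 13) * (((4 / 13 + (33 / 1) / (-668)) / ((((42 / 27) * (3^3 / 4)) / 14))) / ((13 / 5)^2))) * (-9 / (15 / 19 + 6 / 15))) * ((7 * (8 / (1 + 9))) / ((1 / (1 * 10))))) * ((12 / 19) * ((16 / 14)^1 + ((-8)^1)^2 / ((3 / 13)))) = -1794414355200 / 538974631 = -3329.31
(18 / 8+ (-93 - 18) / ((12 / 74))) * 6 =-8187 / 2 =-4093.50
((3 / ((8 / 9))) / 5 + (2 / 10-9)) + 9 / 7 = -383 / 56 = -6.84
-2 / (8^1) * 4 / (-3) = 1 / 3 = 0.33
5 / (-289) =-5 / 289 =-0.02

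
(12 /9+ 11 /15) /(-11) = -31 /165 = -0.19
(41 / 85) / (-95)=-41 / 8075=-0.01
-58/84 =-29/42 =-0.69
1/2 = 0.50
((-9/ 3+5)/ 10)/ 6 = 1/ 30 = 0.03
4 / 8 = 1 / 2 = 0.50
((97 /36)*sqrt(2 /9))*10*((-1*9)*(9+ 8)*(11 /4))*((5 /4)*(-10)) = 2267375*sqrt(2) /48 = 66803.18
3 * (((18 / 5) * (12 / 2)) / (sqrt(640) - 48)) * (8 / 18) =-54 / 65 - 9 * sqrt(10) / 65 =-1.27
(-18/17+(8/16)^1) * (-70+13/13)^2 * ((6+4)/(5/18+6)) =-8141310/1921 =-4238.06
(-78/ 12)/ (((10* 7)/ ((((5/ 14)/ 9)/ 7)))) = -13/ 24696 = -0.00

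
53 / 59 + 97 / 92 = 10599 / 5428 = 1.95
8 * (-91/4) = -182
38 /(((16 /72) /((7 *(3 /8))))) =3591 /8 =448.88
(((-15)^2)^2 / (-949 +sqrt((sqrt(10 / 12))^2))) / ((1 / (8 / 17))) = -2306070000 / 91861217 - 405000 * sqrt(30) / 91861217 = -25.13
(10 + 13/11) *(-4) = -492/11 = -44.73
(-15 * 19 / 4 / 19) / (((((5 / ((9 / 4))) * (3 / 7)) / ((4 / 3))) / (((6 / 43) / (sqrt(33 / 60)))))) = -63 * sqrt(55) / 473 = -0.99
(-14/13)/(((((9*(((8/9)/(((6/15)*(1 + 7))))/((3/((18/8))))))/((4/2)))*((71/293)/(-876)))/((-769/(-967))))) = 14737534336/4462705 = 3302.38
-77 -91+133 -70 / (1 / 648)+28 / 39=-1770377 / 39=-45394.28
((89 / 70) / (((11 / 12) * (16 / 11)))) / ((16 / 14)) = 267 / 320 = 0.83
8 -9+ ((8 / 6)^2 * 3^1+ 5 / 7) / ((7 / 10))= 1123 / 147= 7.64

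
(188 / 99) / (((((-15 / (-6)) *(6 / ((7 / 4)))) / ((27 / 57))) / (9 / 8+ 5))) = 16121 / 25080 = 0.64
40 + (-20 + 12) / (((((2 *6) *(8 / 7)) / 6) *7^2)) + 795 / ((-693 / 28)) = 3607 / 462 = 7.81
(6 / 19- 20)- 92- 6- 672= -15004 / 19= -789.68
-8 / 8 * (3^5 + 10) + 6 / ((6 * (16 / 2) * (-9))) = -18217 / 72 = -253.01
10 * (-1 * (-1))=10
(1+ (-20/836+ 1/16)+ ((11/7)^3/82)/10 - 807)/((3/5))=-63169101603/47026672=-1343.26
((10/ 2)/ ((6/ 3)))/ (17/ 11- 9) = -0.34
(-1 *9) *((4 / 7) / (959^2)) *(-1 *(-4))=-0.00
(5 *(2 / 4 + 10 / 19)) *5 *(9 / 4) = 8775 / 152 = 57.73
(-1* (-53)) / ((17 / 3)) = 159 / 17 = 9.35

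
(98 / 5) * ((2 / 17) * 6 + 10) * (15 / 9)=17836 / 51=349.73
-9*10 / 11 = -90 / 11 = -8.18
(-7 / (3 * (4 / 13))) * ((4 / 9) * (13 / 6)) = -1183 / 162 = -7.30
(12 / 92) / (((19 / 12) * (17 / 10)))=0.05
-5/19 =-0.26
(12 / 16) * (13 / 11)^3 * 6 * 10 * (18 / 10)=177957 / 1331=133.70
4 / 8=1 / 2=0.50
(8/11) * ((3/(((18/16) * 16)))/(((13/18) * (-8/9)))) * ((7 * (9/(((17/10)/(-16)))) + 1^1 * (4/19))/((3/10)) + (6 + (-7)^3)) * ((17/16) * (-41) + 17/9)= -791098769/43472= -18197.89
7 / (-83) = -7 / 83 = -0.08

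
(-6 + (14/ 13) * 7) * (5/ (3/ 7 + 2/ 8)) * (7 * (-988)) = -78400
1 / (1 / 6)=6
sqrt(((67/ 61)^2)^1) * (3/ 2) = 201/ 122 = 1.65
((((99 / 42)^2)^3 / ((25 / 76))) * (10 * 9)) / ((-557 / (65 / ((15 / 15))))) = -2870933295087 / 524243944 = -5476.33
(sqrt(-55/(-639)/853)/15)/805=sqrt(3330965)/2193894675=0.00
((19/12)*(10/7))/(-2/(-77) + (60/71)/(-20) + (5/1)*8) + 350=459115295/1311546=350.06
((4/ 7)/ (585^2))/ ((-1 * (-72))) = 1/ 43120350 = 0.00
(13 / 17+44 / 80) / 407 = 447 / 138380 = 0.00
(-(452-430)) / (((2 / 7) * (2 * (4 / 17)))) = -1309 / 8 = -163.62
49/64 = 0.77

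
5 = 5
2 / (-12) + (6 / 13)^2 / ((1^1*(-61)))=-10525 / 61854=-0.17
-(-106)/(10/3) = 159/5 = 31.80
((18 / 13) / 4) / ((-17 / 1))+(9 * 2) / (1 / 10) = 79551 / 442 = 179.98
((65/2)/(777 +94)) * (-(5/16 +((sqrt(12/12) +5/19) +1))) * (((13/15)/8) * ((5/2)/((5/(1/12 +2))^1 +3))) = -9425/1955328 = -0.00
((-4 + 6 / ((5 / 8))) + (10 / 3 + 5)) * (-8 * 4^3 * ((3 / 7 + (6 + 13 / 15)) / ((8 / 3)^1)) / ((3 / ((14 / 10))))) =-10246016 / 1125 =-9107.57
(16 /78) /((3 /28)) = 224 /117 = 1.91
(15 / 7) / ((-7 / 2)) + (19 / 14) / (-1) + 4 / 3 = -0.64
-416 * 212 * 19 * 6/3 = -3351296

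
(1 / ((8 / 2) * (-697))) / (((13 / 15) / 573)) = -8595 / 36244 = -0.24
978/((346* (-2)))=-489/346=-1.41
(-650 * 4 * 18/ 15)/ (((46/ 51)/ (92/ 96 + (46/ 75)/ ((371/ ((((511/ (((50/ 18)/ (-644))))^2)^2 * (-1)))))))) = 116609136340091622779266926549/ 103515625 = 1126488260492960582320.46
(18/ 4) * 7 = 63/ 2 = 31.50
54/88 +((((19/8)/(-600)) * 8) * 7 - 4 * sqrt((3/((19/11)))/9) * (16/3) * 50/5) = 2587/6600 - 640 * sqrt(627)/171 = -93.32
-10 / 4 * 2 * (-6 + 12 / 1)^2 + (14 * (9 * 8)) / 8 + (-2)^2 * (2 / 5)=-262 / 5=-52.40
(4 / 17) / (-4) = -1 / 17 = -0.06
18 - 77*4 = -290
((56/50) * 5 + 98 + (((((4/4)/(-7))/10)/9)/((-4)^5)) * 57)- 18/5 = 21504019/215040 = 100.00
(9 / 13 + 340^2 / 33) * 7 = 10521679 / 429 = 24526.06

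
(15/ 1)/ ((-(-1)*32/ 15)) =225/ 32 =7.03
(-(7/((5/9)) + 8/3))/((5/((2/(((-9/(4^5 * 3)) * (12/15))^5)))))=62947040690176000/729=86347106570886.15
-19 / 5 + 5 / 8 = -127 / 40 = -3.18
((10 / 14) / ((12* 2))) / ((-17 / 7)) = -0.01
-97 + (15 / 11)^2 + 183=10631 / 121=87.86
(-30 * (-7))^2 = 44100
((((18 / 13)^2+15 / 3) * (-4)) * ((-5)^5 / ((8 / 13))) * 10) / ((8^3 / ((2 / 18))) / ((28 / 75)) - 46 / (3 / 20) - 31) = 383578125 / 3277417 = 117.04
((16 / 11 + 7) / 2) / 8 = 93 / 176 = 0.53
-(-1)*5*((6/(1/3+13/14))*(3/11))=3780/583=6.48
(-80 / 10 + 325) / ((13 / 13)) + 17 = 334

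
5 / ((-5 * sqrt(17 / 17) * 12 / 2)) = -1 / 6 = -0.17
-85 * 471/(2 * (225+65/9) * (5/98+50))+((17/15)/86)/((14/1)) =-708184181/411424860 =-1.72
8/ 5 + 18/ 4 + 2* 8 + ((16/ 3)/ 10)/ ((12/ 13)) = 22.68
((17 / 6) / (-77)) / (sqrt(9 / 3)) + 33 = 32.98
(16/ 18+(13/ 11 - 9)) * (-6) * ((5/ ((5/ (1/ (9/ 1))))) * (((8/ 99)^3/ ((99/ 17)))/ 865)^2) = 103942193152/ 2050549327495341634962825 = 0.00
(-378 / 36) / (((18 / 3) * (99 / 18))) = -7 / 22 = -0.32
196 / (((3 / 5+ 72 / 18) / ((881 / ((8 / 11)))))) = 2374295 / 46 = 51615.11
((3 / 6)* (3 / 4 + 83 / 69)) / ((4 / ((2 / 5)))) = 539 / 5520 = 0.10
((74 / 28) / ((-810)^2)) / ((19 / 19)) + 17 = 156151837 / 9185400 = 17.00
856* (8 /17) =6848 /17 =402.82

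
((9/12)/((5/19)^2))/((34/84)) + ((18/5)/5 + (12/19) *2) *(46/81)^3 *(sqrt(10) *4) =122254016 *sqrt(10)/84144825 + 22743/850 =31.35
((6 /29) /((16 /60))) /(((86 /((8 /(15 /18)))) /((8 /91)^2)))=6912 /10326407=0.00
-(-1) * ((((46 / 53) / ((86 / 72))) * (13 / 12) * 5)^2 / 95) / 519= 5364060 / 17072155367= 0.00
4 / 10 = 2 / 5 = 0.40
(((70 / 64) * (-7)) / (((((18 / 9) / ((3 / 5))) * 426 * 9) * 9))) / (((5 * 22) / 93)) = -1519 / 26991360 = -0.00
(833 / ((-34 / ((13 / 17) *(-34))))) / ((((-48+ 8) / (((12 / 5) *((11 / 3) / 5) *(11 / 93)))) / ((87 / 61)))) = -2235233 / 472750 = -4.73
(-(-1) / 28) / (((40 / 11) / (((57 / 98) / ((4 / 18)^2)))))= 50787 / 439040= 0.12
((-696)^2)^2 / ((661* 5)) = 234658861056 / 3305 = 71001168.25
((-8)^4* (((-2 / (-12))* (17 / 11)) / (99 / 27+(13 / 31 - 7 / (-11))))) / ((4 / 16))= 4317184 / 4831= 893.64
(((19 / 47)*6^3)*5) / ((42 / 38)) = 129960 / 329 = 395.02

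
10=10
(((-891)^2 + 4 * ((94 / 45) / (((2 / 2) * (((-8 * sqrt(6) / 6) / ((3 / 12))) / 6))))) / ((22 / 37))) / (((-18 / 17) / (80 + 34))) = -287505207 / 2 + 561697 * sqrt(6) / 1980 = -143751908.62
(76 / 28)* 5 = 95 / 7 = 13.57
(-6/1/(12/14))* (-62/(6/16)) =3472/3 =1157.33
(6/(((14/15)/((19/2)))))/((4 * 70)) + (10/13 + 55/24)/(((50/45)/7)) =99381/5096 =19.50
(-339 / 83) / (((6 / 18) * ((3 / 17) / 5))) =-28815 / 83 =-347.17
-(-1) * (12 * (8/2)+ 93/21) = 367/7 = 52.43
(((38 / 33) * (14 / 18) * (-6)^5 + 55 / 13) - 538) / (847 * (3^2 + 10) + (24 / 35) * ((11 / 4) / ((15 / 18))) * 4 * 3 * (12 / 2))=-0.46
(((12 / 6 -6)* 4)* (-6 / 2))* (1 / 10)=24 / 5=4.80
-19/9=-2.11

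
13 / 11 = 1.18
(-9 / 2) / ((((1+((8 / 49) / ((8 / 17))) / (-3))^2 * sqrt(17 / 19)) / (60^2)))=-3500658 * sqrt(323) / 2873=-21898.55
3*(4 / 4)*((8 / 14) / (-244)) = -3 / 427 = -0.01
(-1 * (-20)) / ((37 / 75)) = 1500 / 37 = 40.54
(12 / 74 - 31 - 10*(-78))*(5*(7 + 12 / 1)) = 2633305 / 37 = 71170.41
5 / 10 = 1 / 2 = 0.50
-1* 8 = -8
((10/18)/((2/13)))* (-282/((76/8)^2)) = -12220/1083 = -11.28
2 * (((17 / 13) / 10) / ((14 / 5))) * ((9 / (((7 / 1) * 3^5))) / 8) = 0.00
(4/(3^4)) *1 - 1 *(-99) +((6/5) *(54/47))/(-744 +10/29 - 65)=14737957193/148796595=99.05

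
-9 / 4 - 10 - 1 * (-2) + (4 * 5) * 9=679 / 4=169.75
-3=-3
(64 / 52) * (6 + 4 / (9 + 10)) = 1888 / 247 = 7.64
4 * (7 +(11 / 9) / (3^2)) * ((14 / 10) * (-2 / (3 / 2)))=-64736 / 1215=-53.28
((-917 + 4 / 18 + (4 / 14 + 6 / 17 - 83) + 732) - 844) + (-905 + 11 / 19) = -41014634 / 20349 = -2015.56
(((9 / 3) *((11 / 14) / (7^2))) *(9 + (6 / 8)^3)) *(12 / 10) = 59697 / 109760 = 0.54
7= 7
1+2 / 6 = 4 / 3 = 1.33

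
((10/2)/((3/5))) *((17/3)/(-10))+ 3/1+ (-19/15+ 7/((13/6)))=283/1170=0.24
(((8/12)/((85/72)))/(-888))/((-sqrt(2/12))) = 2 * sqrt(6)/3145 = 0.00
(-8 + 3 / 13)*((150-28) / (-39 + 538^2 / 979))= -12063238 / 3266419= -3.69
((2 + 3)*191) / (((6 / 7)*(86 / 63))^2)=20636595 / 29584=697.56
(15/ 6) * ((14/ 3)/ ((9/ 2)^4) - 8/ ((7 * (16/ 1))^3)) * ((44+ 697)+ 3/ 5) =4049785003/ 192036096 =21.09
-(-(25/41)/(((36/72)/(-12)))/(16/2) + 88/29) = -5783/1189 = -4.86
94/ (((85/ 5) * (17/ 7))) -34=-31.72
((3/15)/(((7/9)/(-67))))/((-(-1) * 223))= -603/7805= -0.08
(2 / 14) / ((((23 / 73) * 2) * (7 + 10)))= 73 / 5474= 0.01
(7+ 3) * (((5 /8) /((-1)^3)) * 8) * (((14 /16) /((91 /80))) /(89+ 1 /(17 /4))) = -0.43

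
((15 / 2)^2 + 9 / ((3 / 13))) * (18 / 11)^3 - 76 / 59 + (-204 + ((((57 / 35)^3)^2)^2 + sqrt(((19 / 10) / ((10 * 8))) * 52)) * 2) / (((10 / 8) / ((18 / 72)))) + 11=sqrt(494) / 50 + 697249412961433817269479183 / 1326834036385899658203125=525.94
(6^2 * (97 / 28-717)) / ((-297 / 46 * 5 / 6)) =1838068 / 385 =4774.20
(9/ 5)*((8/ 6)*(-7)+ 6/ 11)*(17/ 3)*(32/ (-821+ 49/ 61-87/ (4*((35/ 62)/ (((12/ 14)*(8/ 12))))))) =235772320/ 69227807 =3.41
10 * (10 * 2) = 200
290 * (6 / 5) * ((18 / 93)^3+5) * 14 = 726761112 / 29791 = 24395.32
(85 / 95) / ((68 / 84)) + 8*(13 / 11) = 2207 / 209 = 10.56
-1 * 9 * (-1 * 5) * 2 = 90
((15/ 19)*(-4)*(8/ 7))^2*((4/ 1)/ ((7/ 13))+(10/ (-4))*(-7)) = 40204800/ 123823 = 324.70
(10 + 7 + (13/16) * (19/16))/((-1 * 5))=-4599/1280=-3.59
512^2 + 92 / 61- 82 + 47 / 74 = 1182957543 / 4514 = 262064.14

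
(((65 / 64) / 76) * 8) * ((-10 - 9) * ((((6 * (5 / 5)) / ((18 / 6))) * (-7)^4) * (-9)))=1404585 / 16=87786.56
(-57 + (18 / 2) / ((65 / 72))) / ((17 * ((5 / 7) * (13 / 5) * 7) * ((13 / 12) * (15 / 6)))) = -73368 / 933725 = -0.08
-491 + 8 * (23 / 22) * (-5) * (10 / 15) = -17123 / 33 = -518.88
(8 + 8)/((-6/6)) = -16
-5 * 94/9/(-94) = 0.56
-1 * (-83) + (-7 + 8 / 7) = 540 / 7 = 77.14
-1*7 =-7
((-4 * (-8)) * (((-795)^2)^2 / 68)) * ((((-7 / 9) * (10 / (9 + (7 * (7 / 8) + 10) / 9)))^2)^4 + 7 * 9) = 57345511332117814346656715000 / 4836684208049217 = 11856368715717.13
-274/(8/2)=-137/2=-68.50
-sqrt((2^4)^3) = -64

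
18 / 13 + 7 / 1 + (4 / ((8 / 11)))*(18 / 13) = 16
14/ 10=7/ 5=1.40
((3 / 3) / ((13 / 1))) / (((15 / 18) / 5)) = 6 / 13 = 0.46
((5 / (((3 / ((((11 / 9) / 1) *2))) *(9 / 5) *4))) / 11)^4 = 390625 / 55788550416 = 0.00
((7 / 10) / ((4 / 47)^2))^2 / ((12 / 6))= 239104369 / 51200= 4670.01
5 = 5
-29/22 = -1.32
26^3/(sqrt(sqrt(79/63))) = 16609.19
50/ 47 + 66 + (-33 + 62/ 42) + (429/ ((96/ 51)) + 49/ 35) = 41824523/ 157920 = 264.85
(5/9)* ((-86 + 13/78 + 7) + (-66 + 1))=-4315/54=-79.91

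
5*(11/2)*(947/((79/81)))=4218885/158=26701.80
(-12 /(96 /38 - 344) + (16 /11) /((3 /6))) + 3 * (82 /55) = 661667 /89210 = 7.42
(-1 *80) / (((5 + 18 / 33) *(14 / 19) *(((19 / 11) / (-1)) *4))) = 1210 / 427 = 2.83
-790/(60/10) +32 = -299/3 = -99.67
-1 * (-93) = 93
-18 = -18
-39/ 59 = -0.66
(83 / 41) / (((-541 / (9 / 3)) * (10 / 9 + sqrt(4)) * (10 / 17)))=-0.01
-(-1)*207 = 207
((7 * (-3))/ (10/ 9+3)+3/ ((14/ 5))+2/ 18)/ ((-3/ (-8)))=-73204/ 6993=-10.47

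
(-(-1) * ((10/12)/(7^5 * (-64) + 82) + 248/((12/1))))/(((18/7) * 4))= 933591253/464644512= 2.01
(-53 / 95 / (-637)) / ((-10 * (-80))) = 53 / 48412000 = 0.00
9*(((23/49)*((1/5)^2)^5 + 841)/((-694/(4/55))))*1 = -7243769531664/9132470703125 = -0.79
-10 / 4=-5 / 2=-2.50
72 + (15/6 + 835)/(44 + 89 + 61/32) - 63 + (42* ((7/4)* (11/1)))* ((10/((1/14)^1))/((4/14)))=1710309958/4317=396180.21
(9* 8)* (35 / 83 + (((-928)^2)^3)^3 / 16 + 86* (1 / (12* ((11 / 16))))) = 1172400744937120301475300000000000000000000000000000000.00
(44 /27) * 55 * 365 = 32714.81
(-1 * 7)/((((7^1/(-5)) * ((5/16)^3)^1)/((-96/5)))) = -393216/125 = -3145.73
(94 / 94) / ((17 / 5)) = 5 / 17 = 0.29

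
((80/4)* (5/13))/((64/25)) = 625/208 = 3.00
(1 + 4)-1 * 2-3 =0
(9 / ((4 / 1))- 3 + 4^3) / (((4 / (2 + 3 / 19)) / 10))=51865 / 152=341.22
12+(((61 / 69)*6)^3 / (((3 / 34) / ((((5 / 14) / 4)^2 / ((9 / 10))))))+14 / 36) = 27.37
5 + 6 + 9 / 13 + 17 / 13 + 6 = 19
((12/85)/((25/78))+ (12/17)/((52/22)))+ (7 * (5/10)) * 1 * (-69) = -13302039/55250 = -240.76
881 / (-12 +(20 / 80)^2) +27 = -8939 / 191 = -46.80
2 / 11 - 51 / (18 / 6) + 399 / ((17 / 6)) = 23189 / 187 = 124.01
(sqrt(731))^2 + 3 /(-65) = 47512 /65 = 730.95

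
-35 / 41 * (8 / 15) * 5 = -280 / 123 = -2.28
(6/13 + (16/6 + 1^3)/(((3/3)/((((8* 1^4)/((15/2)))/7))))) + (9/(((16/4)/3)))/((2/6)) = 348407/16380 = 21.27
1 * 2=2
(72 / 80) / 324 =1 / 360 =0.00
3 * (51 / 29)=153 / 29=5.28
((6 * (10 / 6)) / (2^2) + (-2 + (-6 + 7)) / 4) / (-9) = -1 / 4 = -0.25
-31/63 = -0.49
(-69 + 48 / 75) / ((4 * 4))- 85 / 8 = -5959 / 400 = -14.90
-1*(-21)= 21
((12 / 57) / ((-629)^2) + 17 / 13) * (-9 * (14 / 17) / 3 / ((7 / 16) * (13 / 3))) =-36804123360 / 21596855267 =-1.70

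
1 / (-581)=-1 / 581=-0.00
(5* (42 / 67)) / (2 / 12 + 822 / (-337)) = -84924 / 61573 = -1.38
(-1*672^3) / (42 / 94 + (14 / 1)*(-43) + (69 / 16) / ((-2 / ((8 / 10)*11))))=570513162240 / 1166593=489042.16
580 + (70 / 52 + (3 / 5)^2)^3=160646438029 / 274625000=584.97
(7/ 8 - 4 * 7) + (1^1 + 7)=-153/ 8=-19.12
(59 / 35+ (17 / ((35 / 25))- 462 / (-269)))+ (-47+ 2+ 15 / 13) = -28.30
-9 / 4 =-2.25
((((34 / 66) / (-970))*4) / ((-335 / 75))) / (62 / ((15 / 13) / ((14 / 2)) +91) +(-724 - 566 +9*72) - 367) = -0.00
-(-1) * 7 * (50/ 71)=350/ 71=4.93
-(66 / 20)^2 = -1089 / 100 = -10.89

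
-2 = -2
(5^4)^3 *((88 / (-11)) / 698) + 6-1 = -2798168.35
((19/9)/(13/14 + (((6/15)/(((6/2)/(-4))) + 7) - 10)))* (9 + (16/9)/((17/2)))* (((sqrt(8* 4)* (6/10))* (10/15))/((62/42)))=-20988464* sqrt(2)/2594421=-11.44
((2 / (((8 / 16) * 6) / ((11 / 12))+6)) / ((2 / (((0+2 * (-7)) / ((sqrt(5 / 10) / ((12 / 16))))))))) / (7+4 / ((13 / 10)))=-1001 * sqrt(2) / 8908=-0.16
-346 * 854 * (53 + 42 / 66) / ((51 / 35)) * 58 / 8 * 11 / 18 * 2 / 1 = -44237648350 / 459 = -96378318.85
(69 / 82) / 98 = 69 / 8036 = 0.01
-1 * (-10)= 10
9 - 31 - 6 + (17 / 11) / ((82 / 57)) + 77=45167 / 902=50.07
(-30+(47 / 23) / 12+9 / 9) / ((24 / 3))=-7957 / 2208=-3.60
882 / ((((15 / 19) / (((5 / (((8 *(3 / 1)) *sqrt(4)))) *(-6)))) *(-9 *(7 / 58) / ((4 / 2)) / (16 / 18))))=30856 / 27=1142.81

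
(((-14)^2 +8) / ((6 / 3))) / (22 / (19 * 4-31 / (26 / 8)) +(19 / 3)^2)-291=-5039997 / 17471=-288.48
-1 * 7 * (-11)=77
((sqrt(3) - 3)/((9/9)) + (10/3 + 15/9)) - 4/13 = 3.42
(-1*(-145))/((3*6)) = 145/18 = 8.06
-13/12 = -1.08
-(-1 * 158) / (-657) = -158 / 657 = -0.24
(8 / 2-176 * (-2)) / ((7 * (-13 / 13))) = -356 / 7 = -50.86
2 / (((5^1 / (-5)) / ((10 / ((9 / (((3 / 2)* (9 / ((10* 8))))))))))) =-3 / 8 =-0.38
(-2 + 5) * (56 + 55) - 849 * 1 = -516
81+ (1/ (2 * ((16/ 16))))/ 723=117127/ 1446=81.00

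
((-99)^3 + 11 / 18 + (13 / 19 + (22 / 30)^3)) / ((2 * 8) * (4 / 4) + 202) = -124440630047 / 27958500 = -4450.91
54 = 54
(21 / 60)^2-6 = -2351 / 400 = -5.88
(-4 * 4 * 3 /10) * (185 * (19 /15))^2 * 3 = -3953672 /5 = -790734.40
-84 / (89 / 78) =-6552 / 89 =-73.62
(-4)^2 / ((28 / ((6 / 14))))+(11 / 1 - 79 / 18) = 6047 / 882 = 6.86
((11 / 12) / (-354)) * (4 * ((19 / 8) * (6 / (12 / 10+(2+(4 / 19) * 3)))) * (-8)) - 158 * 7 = -1105.69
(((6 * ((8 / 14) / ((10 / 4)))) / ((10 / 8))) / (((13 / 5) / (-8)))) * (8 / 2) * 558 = -3428352 / 455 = -7534.84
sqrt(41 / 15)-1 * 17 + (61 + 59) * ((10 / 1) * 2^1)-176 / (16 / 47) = sqrt(615) / 15 + 1866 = 1867.65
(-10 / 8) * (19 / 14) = -95 / 56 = -1.70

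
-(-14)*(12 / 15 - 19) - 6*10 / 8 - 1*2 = -2643 / 10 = -264.30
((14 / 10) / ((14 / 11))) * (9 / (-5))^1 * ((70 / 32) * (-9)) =6237 / 160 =38.98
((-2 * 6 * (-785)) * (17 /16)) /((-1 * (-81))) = 13345 /108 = 123.56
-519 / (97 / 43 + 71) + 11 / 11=-6389 / 1050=-6.08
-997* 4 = -3988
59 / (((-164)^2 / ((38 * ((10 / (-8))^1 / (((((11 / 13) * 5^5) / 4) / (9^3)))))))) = -10623717 / 92455000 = -0.11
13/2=6.50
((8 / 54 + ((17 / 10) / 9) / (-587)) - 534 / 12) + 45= 51337 / 79245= 0.65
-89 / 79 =-1.13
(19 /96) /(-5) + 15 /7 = 7067 /3360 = 2.10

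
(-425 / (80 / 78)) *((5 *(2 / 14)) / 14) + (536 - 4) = 400513 / 784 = 510.86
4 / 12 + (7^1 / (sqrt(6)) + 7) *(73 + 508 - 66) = 3605 *sqrt(6) / 6 + 10816 / 3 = 5077.07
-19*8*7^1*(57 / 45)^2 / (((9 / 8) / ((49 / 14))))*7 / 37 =-75284384 / 74925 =-1004.80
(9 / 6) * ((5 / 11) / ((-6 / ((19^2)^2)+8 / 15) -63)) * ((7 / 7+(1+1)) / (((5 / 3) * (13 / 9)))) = -475020045 / 34923707962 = -0.01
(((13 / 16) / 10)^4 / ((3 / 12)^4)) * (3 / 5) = 85683 / 12800000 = 0.01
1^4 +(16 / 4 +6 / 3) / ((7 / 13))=85 / 7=12.14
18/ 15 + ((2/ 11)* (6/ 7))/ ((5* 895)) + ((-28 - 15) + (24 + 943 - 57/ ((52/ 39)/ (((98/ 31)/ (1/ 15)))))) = -23542259151/ 21363650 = -1101.98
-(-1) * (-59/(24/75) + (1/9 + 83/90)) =-22001/120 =-183.34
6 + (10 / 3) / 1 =28 / 3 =9.33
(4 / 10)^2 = 4 / 25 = 0.16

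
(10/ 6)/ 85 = 1/ 51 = 0.02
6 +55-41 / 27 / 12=19723 / 324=60.87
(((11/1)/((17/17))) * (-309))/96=-1133/32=-35.41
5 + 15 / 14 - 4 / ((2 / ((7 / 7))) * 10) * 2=397 / 70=5.67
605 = 605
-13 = -13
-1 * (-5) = 5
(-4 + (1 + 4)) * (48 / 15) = 16 / 5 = 3.20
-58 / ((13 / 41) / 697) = -127497.38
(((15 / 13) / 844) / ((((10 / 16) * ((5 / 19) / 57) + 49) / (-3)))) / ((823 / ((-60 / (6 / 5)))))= 4873500 / 958441787329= 0.00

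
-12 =-12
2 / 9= 0.22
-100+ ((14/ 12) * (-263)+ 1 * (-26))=-2597/ 6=-432.83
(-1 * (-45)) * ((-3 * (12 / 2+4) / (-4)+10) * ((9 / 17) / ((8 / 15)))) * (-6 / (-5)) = 127575 / 136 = 938.05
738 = 738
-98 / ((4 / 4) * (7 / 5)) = -70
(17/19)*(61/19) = 1037/361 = 2.87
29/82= 0.35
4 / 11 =0.36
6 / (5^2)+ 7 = 181 / 25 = 7.24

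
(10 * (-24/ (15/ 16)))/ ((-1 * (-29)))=-256/ 29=-8.83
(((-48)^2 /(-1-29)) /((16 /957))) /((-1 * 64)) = 71.78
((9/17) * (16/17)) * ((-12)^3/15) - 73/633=-52609037/914685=-57.52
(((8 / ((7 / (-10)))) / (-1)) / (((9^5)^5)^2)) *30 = 800 / 1202547548374693105751742636119782969638250884669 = 0.00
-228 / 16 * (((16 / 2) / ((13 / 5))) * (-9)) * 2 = 10260 / 13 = 789.23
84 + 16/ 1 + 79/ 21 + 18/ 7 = 319/ 3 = 106.33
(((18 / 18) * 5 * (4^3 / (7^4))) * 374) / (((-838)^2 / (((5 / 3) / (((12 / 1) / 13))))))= 486200 / 3793697649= 0.00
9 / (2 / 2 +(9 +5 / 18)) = 162 / 185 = 0.88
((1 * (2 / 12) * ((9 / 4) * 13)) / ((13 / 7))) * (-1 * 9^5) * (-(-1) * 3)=-465010.88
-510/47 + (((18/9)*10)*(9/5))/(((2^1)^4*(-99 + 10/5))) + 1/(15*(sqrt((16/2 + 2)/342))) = -198303/18236 + sqrt(95)/25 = -10.48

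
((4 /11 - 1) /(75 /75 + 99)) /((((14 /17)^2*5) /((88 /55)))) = -289 /96250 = -0.00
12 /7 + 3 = 33 /7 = 4.71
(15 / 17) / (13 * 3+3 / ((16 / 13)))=0.02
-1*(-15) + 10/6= 16.67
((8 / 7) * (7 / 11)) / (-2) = -4 / 11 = -0.36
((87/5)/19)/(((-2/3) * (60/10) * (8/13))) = -0.37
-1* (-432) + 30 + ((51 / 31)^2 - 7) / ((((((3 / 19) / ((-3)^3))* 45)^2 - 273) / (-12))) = 5465848083 / 11835676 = 461.81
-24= -24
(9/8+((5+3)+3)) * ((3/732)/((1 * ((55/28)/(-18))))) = -0.46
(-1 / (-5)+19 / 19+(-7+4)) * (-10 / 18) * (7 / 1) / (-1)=-7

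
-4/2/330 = -1/165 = -0.01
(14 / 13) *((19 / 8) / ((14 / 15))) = 285 / 104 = 2.74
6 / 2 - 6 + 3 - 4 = -4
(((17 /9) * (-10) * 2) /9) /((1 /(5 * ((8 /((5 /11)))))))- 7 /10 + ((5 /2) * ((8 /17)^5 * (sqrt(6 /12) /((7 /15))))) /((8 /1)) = -299767 /810 + 76800 * sqrt(2) /9938999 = -370.07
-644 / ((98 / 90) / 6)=-24840 / 7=-3548.57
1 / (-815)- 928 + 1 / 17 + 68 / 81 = -1040445862 / 1122255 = -927.10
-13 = -13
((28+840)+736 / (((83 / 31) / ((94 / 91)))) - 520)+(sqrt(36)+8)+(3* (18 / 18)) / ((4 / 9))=19719491 / 30212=652.70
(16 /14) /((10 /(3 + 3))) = 24 /35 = 0.69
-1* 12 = -12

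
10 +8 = 18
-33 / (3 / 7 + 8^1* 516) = -77 / 9633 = -0.01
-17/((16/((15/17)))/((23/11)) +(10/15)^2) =-17595/9436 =-1.86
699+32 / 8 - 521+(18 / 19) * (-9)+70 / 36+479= 223811 / 342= 654.42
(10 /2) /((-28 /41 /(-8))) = 410 /7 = 58.57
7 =7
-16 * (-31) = 496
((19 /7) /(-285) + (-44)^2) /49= 203279 /5145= 39.51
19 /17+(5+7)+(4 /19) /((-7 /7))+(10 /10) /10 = 42013 /3230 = 13.01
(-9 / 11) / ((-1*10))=9 / 110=0.08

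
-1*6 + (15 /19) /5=-111 /19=-5.84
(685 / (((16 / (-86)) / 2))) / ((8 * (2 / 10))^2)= -2876.46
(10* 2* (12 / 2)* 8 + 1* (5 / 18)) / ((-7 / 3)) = -411.55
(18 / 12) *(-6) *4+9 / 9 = -35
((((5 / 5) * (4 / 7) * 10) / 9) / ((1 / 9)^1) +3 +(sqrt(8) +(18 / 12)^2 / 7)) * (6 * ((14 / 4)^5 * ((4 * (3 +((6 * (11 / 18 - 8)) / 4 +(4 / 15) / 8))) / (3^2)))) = -97799933 / 960 - 2705927 * sqrt(2) / 120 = -133764.59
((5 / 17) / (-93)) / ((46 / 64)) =-160 / 36363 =-0.00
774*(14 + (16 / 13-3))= 123066 / 13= 9466.62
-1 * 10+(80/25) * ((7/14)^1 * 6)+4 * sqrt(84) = -2/5+8 * sqrt(21) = 36.26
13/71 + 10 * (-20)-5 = -14542/71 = -204.82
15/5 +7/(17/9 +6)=276/71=3.89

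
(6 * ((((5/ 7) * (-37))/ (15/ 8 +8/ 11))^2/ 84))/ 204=33129800/ 917350413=0.04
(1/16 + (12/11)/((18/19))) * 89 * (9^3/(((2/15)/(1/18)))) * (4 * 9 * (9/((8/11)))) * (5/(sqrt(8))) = 25846582.01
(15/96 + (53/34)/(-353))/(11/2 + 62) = 9719/4320720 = 0.00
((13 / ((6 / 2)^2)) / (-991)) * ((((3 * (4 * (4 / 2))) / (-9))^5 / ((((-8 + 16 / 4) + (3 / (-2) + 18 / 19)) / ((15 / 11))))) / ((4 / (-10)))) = 202342400 / 1374801417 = 0.15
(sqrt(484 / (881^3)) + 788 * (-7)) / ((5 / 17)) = -93772 / 5 + 374 * sqrt(881) / 3880805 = -18754.40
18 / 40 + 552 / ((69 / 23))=3689 / 20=184.45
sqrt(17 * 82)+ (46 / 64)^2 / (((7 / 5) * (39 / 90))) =39675 / 46592+ sqrt(1394) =38.19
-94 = -94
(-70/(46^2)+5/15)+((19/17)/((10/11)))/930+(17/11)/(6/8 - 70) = 71164599017/254835540300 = 0.28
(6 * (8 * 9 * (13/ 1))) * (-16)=-89856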